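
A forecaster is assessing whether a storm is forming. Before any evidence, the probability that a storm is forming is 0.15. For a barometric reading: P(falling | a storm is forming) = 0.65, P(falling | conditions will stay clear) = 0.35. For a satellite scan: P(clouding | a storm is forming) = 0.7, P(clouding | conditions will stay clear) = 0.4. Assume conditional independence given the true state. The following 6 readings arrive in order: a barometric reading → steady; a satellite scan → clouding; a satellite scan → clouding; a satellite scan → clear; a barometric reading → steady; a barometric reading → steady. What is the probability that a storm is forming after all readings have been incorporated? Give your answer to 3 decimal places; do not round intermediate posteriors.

After a barometric reading='steady': P(storm) = 0.35·0.1500 / (0.35·0.1500 + 0.65·0.8500) ≈ 0.0868
After a satellite scan='clouding': P(storm) = 0.7·0.0868 / (0.7·0.0868 + 0.4·0.9132) ≈ 0.1426
After a satellite scan='clouding': P(storm) = 0.7·0.1426 / (0.7·0.1426 + 0.4·0.8574) ≈ 0.2254
After a satellite scan='clear': P(storm) = 0.3·0.2254 / (0.3·0.2254 + 0.6·0.7746) ≈ 0.1270
After a barometric reading='steady': P(storm) = 0.35·0.1270 / (0.35·0.1270 + 0.65·0.8730) ≈ 0.0727
After a barometric reading='steady': P(storm) = 0.35·0.0727 / (0.35·0.0727 + 0.65·0.9273) ≈ 0.0405

0.040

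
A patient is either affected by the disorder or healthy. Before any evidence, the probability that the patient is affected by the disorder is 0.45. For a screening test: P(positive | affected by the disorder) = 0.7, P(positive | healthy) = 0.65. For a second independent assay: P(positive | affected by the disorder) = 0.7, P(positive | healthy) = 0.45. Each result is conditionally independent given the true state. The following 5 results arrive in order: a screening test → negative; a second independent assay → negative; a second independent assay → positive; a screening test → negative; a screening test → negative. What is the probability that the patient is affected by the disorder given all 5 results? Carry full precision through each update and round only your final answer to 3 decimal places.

Apply Bayes' rule sequentially, carrying P(affected) forward.
After a screening test='negative': P(affected) = 0.3·0.4500 / (0.3·0.4500 + 0.35·0.5500) ≈ 0.4122
After a second independent assay='negative': P(affected) = 0.3·0.4122 / (0.3·0.4122 + 0.55·0.5878) ≈ 0.2767
After a second independent assay='positive': P(affected) = 0.7·0.2767 / (0.7·0.2767 + 0.45·0.7233) ≈ 0.3731
After a screening test='negative': P(affected) = 0.3·0.3731 / (0.3·0.3731 + 0.35·0.6269) ≈ 0.3378
After a screening test='negative': P(affected) = 0.3·0.3378 / (0.3·0.3378 + 0.35·0.6622) ≈ 0.3042

0.304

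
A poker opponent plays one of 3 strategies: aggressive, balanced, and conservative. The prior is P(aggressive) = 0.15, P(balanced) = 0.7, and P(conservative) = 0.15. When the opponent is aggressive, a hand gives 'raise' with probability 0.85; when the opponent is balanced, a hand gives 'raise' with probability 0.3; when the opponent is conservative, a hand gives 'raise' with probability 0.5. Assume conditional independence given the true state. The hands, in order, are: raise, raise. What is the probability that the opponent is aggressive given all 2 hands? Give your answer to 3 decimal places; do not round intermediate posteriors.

After 'raise': normaliser = 0.85·0.1500 + 0.3·0.7000 + 0.5·0.1500; P(aggressive) ≈ 0.3091, P(balanced) ≈ 0.5091, P(conservative) ≈ 0.1818
After 'raise': normaliser = 0.85·0.3091 + 0.3·0.5091 + 0.5·0.1818; P(aggressive) ≈ 0.5189, P(balanced) ≈ 0.3016, P(conservative) ≈ 0.1795

0.519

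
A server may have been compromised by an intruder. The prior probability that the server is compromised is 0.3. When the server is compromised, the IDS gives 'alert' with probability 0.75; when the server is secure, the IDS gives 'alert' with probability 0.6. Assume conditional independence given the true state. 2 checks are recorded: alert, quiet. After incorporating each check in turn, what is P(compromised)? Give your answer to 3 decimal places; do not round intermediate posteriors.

0.251

After 'alert': P(compromised) = 0.75·0.3000 / (0.75·0.3000 + 0.6·0.7000) ≈ 0.3488
After 'quiet': P(compromised) = 0.25·0.3488 / (0.25·0.3488 + 0.4·0.6512) ≈ 0.2508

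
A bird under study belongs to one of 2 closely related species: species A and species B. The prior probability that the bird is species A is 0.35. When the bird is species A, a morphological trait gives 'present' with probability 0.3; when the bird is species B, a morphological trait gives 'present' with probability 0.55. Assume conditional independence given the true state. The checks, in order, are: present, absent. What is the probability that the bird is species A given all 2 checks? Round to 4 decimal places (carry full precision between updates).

After 'present': P(species A) = 0.3·0.3500 / (0.3·0.3500 + 0.55·0.6500) ≈ 0.2270
After 'absent': P(species A) = 0.7·0.2270 / (0.7·0.2270 + 0.45·0.7730) ≈ 0.3136

0.3136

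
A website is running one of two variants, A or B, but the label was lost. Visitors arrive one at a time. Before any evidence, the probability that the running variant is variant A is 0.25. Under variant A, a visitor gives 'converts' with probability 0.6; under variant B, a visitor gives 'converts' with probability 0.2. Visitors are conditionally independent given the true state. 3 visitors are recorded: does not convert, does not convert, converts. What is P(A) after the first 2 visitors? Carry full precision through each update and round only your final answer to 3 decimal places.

0.077

After 'does not convert': P(A) = 0.4·0.2500 / (0.4·0.2500 + 0.8·0.7500) ≈ 0.1429
After 'does not convert': P(A) = 0.4·0.1429 / (0.4·0.1429 + 0.8·0.8571) ≈ 0.0769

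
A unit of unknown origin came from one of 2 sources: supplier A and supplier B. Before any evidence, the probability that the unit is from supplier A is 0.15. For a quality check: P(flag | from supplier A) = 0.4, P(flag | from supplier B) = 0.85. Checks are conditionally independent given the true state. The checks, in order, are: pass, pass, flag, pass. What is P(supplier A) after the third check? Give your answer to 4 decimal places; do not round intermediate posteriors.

0.5706

Apply Bayes' rule sequentially, carrying P(supplier A) forward.
After 'pass': P(supplier A) = 0.6·0.1500 / (0.6·0.1500 + 0.15·0.8500) ≈ 0.4138
After 'pass': P(supplier A) = 0.6·0.4138 / (0.6·0.4138 + 0.15·0.5862) ≈ 0.7385
After 'flag': P(supplier A) = 0.4·0.7385 / (0.4·0.7385 + 0.85·0.2615) ≈ 0.5706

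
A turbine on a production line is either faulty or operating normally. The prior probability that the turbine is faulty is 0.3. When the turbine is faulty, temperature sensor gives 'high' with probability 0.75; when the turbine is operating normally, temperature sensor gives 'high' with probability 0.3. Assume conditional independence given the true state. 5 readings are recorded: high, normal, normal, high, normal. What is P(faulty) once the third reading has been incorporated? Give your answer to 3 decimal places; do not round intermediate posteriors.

0.120

After 'high': P(faulty) = 0.75·0.3000 / (0.75·0.3000 + 0.3·0.7000) ≈ 0.5172
After 'normal': P(faulty) = 0.25·0.5172 / (0.25·0.5172 + 0.7·0.4828) ≈ 0.2768
After 'normal': P(faulty) = 0.25·0.2768 / (0.25·0.2768 + 0.7·0.7232) ≈ 0.1202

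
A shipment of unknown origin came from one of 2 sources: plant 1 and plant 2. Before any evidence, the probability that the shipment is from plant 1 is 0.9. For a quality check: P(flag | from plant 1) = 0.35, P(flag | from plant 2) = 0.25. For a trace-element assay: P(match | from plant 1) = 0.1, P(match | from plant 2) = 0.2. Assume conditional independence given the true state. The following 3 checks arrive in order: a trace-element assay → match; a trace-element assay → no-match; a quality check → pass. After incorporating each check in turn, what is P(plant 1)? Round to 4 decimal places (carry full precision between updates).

After a trace-element assay='match': P(plant 1) = 0.1·0.9000 / (0.1·0.9000 + 0.2·0.1000) ≈ 0.8182
After a trace-element assay='no-match': P(plant 1) = 0.9·0.8182 / (0.9·0.8182 + 0.8·0.1818) ≈ 0.8351
After a quality check='pass': P(plant 1) = 0.65·0.8351 / (0.65·0.8351 + 0.75·0.1649) ≈ 0.8144

0.8144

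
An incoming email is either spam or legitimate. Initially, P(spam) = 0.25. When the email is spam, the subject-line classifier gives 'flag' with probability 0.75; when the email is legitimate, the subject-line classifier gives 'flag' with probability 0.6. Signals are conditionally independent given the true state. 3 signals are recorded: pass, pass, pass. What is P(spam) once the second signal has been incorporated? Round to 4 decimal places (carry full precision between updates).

Apply Bayes' rule sequentially, carrying P(spam) forward.
After 'pass': P(spam) = 0.25·0.2500 / (0.25·0.2500 + 0.4·0.7500) ≈ 0.1724
After 'pass': P(spam) = 0.25·0.1724 / (0.25·0.1724 + 0.4·0.8276) ≈ 0.1152

0.1152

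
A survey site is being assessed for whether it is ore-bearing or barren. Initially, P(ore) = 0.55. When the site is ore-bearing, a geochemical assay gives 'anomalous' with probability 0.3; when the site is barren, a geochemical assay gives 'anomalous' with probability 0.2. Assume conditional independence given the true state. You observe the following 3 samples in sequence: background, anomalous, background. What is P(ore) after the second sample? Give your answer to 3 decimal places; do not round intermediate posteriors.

0.616

Apply Bayes' rule sequentially, carrying P(ore) forward.
After 'background': P(ore) = 0.7·0.5500 / (0.7·0.5500 + 0.8·0.4500) ≈ 0.5168
After 'anomalous': P(ore) = 0.3·0.5168 / (0.3·0.5168 + 0.2·0.4832) ≈ 0.6160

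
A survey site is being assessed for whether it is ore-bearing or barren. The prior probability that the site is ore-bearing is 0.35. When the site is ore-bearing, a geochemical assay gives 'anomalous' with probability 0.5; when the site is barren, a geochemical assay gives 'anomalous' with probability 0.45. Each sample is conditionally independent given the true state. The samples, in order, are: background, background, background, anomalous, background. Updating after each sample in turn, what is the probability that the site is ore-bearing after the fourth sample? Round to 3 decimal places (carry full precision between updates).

After 'background': P(ore) = 0.5·0.3500 / (0.5·0.3500 + 0.55·0.6500) ≈ 0.3286
After 'background': P(ore) = 0.5·0.3286 / (0.5·0.3286 + 0.55·0.6714) ≈ 0.3080
After 'background': P(ore) = 0.5·0.3080 / (0.5·0.3080 + 0.55·0.6920) ≈ 0.2880
After 'anomalous': P(ore) = 0.5·0.2880 / (0.5·0.2880 + 0.45·0.7120) ≈ 0.3101

0.310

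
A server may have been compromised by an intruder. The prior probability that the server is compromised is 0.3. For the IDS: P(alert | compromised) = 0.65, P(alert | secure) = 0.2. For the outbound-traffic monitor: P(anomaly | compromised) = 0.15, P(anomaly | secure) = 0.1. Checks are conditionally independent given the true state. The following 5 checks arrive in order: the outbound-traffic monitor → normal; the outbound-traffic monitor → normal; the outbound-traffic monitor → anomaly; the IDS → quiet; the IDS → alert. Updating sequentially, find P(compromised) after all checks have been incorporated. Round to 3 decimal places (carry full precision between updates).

After the outbound-traffic monitor='normal': P(compromised) = 0.85·0.3000 / (0.85·0.3000 + 0.9·0.7000) ≈ 0.2881
After the outbound-traffic monitor='normal': P(compromised) = 0.85·0.2881 / (0.85·0.2881 + 0.9·0.7119) ≈ 0.2766
After the outbound-traffic monitor='anomaly': P(compromised) = 0.15·0.2766 / (0.15·0.2766 + 0.1·0.7234) ≈ 0.3644
After the IDS='quiet': P(compromised) = 0.35·0.3644 / (0.35·0.3644 + 0.8·0.6356) ≈ 0.2006
After the IDS='alert': P(compromised) = 0.65·0.2006 / (0.65·0.2006 + 0.2·0.7994) ≈ 0.4491

0.449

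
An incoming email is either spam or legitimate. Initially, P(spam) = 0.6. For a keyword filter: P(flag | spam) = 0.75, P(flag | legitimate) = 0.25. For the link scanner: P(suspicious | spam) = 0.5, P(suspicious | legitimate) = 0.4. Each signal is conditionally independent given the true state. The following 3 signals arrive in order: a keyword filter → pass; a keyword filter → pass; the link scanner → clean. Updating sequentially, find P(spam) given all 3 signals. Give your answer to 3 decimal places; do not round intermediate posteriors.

0.122

After a keyword filter='pass': P(spam) = 0.25·0.6000 / (0.25·0.6000 + 0.75·0.4000) ≈ 0.3333
After a keyword filter='pass': P(spam) = 0.25·0.3333 / (0.25·0.3333 + 0.75·0.6667) ≈ 0.1429
After the link scanner='clean': P(spam) = 0.5·0.1429 / (0.5·0.1429 + 0.6·0.8571) ≈ 0.1220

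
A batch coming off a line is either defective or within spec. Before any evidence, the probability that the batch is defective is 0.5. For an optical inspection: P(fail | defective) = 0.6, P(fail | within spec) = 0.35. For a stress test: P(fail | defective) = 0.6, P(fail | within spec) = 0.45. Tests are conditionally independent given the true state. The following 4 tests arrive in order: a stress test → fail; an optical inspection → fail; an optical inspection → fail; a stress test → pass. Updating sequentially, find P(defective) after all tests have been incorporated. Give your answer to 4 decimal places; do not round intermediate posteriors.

0.7402

Apply Bayes' rule sequentially, carrying P(defective) forward.
After a stress test='fail': P(defective) = 0.6·0.5000 / (0.6·0.5000 + 0.45·0.5000) ≈ 0.5714
After an optical inspection='fail': P(defective) = 0.6·0.5714 / (0.6·0.5714 + 0.35·0.4286) ≈ 0.6957
After an optical inspection='fail': P(defective) = 0.6·0.6957 / (0.6·0.6957 + 0.35·0.3043) ≈ 0.7967
After a stress test='pass': P(defective) = 0.4·0.7967 / (0.4·0.7967 + 0.55·0.2033) ≈ 0.7402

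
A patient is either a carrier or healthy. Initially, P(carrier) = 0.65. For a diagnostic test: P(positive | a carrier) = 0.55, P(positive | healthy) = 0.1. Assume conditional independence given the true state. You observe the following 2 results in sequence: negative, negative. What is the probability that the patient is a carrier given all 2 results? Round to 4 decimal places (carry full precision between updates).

0.3171

After 'negative': P(carrier) = 0.45·0.6500 / (0.45·0.6500 + 0.9·0.3500) ≈ 0.4815
After 'negative': P(carrier) = 0.45·0.4815 / (0.45·0.4815 + 0.9·0.5185) ≈ 0.3171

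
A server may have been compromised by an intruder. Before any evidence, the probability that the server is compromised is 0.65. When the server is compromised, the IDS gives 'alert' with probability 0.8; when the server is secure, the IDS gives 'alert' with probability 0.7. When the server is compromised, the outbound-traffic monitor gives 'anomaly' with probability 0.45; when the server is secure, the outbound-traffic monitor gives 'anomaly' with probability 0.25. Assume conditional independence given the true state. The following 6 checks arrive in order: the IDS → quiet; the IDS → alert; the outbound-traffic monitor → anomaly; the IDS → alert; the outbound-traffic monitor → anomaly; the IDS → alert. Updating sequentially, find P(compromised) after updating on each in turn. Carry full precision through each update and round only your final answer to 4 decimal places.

0.8569

Each posterior becomes the prior for the next update.
After the IDS='quiet': P(compromised) = 0.2·0.6500 / (0.2·0.6500 + 0.3·0.3500) ≈ 0.5532
After the IDS='alert': P(compromised) = 0.8·0.5532 / (0.8·0.5532 + 0.7·0.4468) ≈ 0.5859
After the outbound-traffic monitor='anomaly': P(compromised) = 0.45·0.5859 / (0.45·0.5859 + 0.25·0.4141) ≈ 0.7181
After the IDS='alert': P(compromised) = 0.8·0.7181 / (0.8·0.7181 + 0.7·0.2819) ≈ 0.7443
After the outbound-traffic monitor='anomaly': P(compromised) = 0.45·0.7443 / (0.45·0.7443 + 0.25·0.2557) ≈ 0.8397
After the IDS='alert': P(compromised) = 0.8·0.8397 / (0.8·0.8397 + 0.7·0.1603) ≈ 0.8569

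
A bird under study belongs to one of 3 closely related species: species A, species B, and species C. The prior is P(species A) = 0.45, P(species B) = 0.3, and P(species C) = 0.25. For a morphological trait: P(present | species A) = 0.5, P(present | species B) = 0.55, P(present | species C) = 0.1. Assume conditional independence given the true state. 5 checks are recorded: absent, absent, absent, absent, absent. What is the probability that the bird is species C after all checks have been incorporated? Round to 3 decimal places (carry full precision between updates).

0.883

Each posterior becomes the prior for the next update.
After 'absent': normaliser = 0.5·0.4500 + 0.45·0.3000 + 0.9·0.2500; P(species A) ≈ 0.3846, P(species B) ≈ 0.2308, P(species C) ≈ 0.3846
After 'absent': normaliser = 0.5·0.3846 + 0.45·0.2308 + 0.9·0.3846; P(species A) ≈ 0.2994, P(species B) ≈ 0.1617, P(species C) ≈ 0.5389
After 'absent': normaliser = 0.5·0.2994 + 0.45·0.1617 + 0.9·0.5389; P(species A) ≈ 0.2116, P(species B) ≈ 0.1028, P(species C) ≈ 0.6856
After 'absent': normaliser = 0.5·0.2116 + 0.45·0.1028 + 0.9·0.6856; P(species A) ≈ 0.1376, P(species B) ≈ 0.0602, P(species C) ≈ 0.8023
After 'absent': normaliser = 0.5·0.1376 + 0.45·0.0602 + 0.9·0.8023; P(species A) ≈ 0.0841, P(species B) ≈ 0.0331, P(species C) ≈ 0.8828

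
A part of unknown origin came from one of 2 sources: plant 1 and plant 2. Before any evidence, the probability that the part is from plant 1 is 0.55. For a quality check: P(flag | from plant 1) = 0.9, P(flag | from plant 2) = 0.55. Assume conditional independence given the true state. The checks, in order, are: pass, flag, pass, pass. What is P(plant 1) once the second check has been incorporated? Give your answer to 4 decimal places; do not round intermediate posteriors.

0.3077

Apply Bayes' rule sequentially, carrying P(plant 1) forward.
After 'pass': P(plant 1) = 0.1·0.5500 / (0.1·0.5500 + 0.45·0.4500) ≈ 0.2136
After 'flag': P(plant 1) = 0.9·0.2136 / (0.9·0.2136 + 0.55·0.7864) ≈ 0.3077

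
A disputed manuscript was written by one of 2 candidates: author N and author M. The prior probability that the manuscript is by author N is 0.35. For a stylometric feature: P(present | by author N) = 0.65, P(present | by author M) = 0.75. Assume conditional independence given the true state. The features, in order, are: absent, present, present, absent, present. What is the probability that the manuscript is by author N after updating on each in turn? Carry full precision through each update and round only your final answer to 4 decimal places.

Each posterior becomes the prior for the next update.
After 'absent': P(author N) = 0.35·0.3500 / (0.35·0.3500 + 0.25·0.6500) ≈ 0.4298
After 'present': P(author N) = 0.65·0.4298 / (0.65·0.4298 + 0.75·0.5702) ≈ 0.3952
After 'present': P(author N) = 0.65·0.3952 / (0.65·0.3952 + 0.75·0.6048) ≈ 0.3615
After 'absent': P(author N) = 0.35·0.3615 / (0.35·0.3615 + 0.25·0.6385) ≈ 0.4422
After 'present': P(author N) = 0.65·0.4422 / (0.65·0.4422 + 0.75·0.5578) ≈ 0.4072

0.4072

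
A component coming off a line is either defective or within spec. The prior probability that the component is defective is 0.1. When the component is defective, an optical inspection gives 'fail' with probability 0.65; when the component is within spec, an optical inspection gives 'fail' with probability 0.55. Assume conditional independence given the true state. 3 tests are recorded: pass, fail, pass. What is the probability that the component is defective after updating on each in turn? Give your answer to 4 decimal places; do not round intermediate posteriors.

After 'pass': P(defective) = 0.35·0.1000 / (0.35·0.1000 + 0.45·0.9000) ≈ 0.0795
After 'fail': P(defective) = 0.65·0.0795 / (0.65·0.0795 + 0.55·0.9205) ≈ 0.0927
After 'pass': P(defective) = 0.35·0.0927 / (0.35·0.0927 + 0.45·0.9073) ≈ 0.0736

0.0736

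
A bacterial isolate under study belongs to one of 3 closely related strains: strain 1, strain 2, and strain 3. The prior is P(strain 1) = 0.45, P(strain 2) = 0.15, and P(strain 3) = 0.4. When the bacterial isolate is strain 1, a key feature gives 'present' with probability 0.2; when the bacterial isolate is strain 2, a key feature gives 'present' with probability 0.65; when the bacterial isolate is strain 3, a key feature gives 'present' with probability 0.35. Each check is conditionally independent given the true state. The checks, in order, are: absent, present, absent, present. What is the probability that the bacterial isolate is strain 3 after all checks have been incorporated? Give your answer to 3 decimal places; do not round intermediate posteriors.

Apply Bayes' rule sequentially, carrying P(strain 3) forward.
After 'absent': normaliser = 0.8·0.4500 + 0.35·0.1500 + 0.65·0.4000; P(strain 1) ≈ 0.5353, P(strain 2) ≈ 0.0781, P(strain 3) ≈ 0.3866
After 'present': normaliser = 0.2·0.5353 + 0.65·0.0781 + 0.35·0.3866; P(strain 1) ≈ 0.3653, P(strain 2) ≈ 0.1731, P(strain 3) ≈ 0.4616
After 'absent': normaliser = 0.8·0.3653 + 0.35·0.1731 + 0.65·0.4616; P(strain 1) ≈ 0.4476, P(strain 2) ≈ 0.0928, P(strain 3) ≈ 0.4596
After 'present': normaliser = 0.2·0.4476 + 0.65·0.0928 + 0.35·0.4596; P(strain 1) ≈ 0.2881, P(strain 2) ≈ 0.1942, P(strain 3) ≈ 0.5177

0.518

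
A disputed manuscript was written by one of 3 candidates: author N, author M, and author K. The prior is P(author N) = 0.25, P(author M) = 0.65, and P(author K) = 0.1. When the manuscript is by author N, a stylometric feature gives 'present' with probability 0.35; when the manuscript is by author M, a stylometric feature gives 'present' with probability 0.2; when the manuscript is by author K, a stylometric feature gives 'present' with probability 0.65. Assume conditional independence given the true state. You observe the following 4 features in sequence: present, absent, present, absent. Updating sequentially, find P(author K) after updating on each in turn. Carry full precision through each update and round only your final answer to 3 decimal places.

0.149

After 'present': normaliser = 0.35·0.2500 + 0.2·0.6500 + 0.65·0.1000; P(author N) ≈ 0.3097, P(author M) ≈ 0.4602, P(author K) ≈ 0.2301
After 'absent': normaliser = 0.65·0.3097 + 0.8·0.4602 + 0.35·0.2301; P(author N) ≈ 0.3097, P(author M) ≈ 0.5664, P(author K) ≈ 0.1239
After 'present': normaliser = 0.35·0.3097 + 0.2·0.5664 + 0.65·0.1239; P(author N) ≈ 0.3587, P(author M) ≈ 0.3748, P(author K) ≈ 0.2665
After 'absent': normaliser = 0.65·0.3587 + 0.8·0.3748 + 0.35·0.2665; P(author N) ≈ 0.3723, P(author M) ≈ 0.4788, P(author K) ≈ 0.1489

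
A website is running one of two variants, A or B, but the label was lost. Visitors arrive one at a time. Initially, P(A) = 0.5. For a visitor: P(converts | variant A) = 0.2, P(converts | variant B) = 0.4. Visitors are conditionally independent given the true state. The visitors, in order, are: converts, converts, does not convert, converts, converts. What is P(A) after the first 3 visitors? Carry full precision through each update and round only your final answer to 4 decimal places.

After 'converts': P(A) = 0.2·0.5000 / (0.2·0.5000 + 0.4·0.5000) ≈ 0.3333
After 'converts': P(A) = 0.2·0.3333 / (0.2·0.3333 + 0.4·0.6667) ≈ 0.2000
After 'does not convert': P(A) = 0.8·0.2000 / (0.8·0.2000 + 0.6·0.8000) ≈ 0.2500

0.2500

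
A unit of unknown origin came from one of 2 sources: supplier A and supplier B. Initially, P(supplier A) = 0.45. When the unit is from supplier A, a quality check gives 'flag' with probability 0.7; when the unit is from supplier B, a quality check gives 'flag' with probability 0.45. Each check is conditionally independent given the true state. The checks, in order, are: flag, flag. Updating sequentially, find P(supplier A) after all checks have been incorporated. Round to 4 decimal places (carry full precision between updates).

After 'flag': P(supplier A) = 0.7·0.4500 / (0.7·0.4500 + 0.45·0.5500) ≈ 0.5600
After 'flag': P(supplier A) = 0.7·0.5600 / (0.7·0.5600 + 0.45·0.4400) ≈ 0.6644

0.6644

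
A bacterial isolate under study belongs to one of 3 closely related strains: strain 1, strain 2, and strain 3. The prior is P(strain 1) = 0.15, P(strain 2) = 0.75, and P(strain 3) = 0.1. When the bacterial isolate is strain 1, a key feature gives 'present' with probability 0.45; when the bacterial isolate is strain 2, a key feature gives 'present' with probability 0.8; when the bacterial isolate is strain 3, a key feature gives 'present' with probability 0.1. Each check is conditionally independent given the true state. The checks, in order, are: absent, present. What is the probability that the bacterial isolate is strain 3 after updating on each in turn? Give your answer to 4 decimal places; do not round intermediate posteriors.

0.0542

After 'absent': normaliser = 0.55·0.1500 + 0.2·0.7500 + 0.9·0.1000; P(strain 1) ≈ 0.2558, P(strain 2) ≈ 0.4651, P(strain 3) ≈ 0.2791
After 'present': normaliser = 0.45·0.2558 + 0.8·0.4651 + 0.1·0.2791; P(strain 1) ≈ 0.2235, P(strain 2) ≈ 0.7223, P(strain 3) ≈ 0.0542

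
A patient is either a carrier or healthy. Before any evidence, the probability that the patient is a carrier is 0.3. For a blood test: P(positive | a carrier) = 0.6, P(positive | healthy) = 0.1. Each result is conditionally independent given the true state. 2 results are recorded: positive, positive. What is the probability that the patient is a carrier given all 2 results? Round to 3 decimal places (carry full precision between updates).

After 'positive': P(carrier) = 0.6·0.3000 / (0.6·0.3000 + 0.1·0.7000) ≈ 0.7200
After 'positive': P(carrier) = 0.6·0.7200 / (0.6·0.7200 + 0.1·0.2800) ≈ 0.9391

0.939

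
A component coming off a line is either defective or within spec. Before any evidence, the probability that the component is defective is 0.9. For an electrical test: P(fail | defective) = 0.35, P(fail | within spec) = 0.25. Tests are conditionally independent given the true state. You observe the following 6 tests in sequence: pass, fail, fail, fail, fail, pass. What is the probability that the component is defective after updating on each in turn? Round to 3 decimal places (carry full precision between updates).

0.963

Apply Bayes' rule sequentially, carrying P(defective) forward.
After 'pass': P(defective) = 0.65·0.9000 / (0.65·0.9000 + 0.75·0.1000) ≈ 0.8864
After 'fail': P(defective) = 0.35·0.8864 / (0.35·0.8864 + 0.25·0.1136) ≈ 0.9161
After 'fail': P(defective) = 0.35·0.9161 / (0.35·0.9161 + 0.25·0.0839) ≈ 0.9386
After 'fail': P(defective) = 0.35·0.9386 / (0.35·0.9386 + 0.25·0.0614) ≈ 0.9554
After 'fail': P(defective) = 0.35·0.9554 / (0.35·0.9554 + 0.25·0.0446) ≈ 0.9677
After 'pass': P(defective) = 0.65·0.9677 / (0.65·0.9677 + 0.75·0.0323) ≈ 0.9629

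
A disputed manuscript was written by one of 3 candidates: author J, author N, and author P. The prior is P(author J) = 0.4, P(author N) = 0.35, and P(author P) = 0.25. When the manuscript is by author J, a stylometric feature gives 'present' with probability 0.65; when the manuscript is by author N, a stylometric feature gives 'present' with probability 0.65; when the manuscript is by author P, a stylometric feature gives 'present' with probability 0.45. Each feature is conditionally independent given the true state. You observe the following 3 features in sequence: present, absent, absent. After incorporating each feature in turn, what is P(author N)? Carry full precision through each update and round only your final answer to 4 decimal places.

After 'present': normaliser = 0.65·0.4000 + 0.65·0.3500 + 0.45·0.2500; P(author J) ≈ 0.4333, P(author N) ≈ 0.3792, P(author P) ≈ 0.1875
After 'absent': normaliser = 0.35·0.4333 + 0.35·0.3792 + 0.55·0.1875; P(author J) ≈ 0.3914, P(author N) ≈ 0.3425, P(author P) ≈ 0.2661
After 'absent': normaliser = 0.35·0.3914 + 0.35·0.3425 + 0.55·0.2661; P(author J) ≈ 0.3397, P(author N) ≈ 0.2973, P(author P) ≈ 0.3630

0.2973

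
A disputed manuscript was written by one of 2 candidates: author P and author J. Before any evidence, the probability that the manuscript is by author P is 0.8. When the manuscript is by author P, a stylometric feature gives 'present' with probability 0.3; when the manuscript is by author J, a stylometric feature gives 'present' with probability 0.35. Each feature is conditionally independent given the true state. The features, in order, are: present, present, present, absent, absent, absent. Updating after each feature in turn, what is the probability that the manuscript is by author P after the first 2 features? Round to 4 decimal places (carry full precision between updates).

After 'present': P(author P) = 0.3·0.8000 / (0.3·0.8000 + 0.35·0.2000) ≈ 0.7742
After 'present': P(author P) = 0.3·0.7742 / (0.3·0.7742 + 0.35·0.2258) ≈ 0.7461

0.7461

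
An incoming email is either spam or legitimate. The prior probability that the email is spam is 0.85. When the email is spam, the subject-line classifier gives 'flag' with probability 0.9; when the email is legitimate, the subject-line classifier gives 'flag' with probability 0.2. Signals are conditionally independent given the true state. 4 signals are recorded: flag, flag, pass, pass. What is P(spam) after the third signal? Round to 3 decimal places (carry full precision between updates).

0.935

After 'flag': P(spam) = 0.9·0.8500 / (0.9·0.8500 + 0.2·0.1500) ≈ 0.9623
After 'flag': P(spam) = 0.9·0.9623 / (0.9·0.9623 + 0.2·0.0377) ≈ 0.9914
After 'pass': P(spam) = 0.1·0.9914 / (0.1·0.9914 + 0.8·0.0086) ≈ 0.9348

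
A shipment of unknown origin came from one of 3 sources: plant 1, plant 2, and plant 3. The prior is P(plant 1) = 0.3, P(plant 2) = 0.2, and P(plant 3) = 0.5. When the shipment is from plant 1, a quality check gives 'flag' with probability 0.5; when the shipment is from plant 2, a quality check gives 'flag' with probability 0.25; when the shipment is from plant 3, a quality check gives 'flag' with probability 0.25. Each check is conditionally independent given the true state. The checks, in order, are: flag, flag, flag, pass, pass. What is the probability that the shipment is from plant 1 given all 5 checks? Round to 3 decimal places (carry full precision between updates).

After 'flag': normaliser = 0.5·0.3000 + 0.25·0.2000 + 0.25·0.5000; P(plant 1) ≈ 0.4615, P(plant 2) ≈ 0.1538, P(plant 3) ≈ 0.3846
After 'flag': normaliser = 0.5·0.4615 + 0.25·0.1538 + 0.25·0.3846; P(plant 1) ≈ 0.6316, P(plant 2) ≈ 0.1053, P(plant 3) ≈ 0.2632
After 'flag': normaliser = 0.5·0.6316 + 0.25·0.1053 + 0.25·0.2632; P(plant 1) ≈ 0.7742, P(plant 2) ≈ 0.0645, P(plant 3) ≈ 0.1613
After 'pass': normaliser = 0.5·0.7742 + 0.75·0.0645 + 0.75·0.1613; P(plant 1) ≈ 0.6957, P(plant 2) ≈ 0.0870, P(plant 3) ≈ 0.2174
After 'pass': normaliser = 0.5·0.6957 + 0.75·0.0870 + 0.75·0.2174; P(plant 1) ≈ 0.6038, P(plant 2) ≈ 0.1132, P(plant 3) ≈ 0.2830

0.604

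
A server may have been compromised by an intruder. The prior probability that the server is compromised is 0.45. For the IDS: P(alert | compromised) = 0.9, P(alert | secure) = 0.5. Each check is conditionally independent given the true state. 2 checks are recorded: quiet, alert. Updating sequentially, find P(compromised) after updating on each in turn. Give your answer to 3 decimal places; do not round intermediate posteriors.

After 'quiet': P(compromised) = 0.1·0.4500 / (0.1·0.4500 + 0.5·0.5500) ≈ 0.1406
After 'alert': P(compromised) = 0.9·0.1406 / (0.9·0.1406 + 0.5·0.8594) ≈ 0.2275

0.228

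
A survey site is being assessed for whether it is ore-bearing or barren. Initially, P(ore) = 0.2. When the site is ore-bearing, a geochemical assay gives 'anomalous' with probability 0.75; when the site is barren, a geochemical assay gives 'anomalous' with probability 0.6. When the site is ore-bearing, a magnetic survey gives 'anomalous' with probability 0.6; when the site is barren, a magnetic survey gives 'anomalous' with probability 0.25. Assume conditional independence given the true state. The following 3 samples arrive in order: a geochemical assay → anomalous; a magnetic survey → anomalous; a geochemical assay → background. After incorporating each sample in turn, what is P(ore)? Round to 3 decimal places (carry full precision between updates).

After a geochemical assay='anomalous': P(ore) = 0.75·0.2000 / (0.75·0.2000 + 0.6·0.8000) ≈ 0.2381
After a magnetic survey='anomalous': P(ore) = 0.6·0.2381 / (0.6·0.2381 + 0.25·0.7619) ≈ 0.4286
After a geochemical assay='background': P(ore) = 0.25·0.4286 / (0.25·0.4286 + 0.4·0.5714) ≈ 0.3191

0.319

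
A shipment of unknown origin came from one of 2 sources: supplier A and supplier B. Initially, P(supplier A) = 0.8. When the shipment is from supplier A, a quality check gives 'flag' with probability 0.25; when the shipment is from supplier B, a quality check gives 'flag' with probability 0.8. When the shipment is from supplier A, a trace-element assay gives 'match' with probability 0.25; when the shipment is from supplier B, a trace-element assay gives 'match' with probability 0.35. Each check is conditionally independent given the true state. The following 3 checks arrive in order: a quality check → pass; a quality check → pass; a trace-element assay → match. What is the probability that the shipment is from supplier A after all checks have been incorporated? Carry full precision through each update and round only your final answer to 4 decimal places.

Apply Bayes' rule sequentially, carrying P(supplier A) forward.
After a quality check='pass': P(supplier A) = 0.75·0.8000 / (0.75·0.8000 + 0.2·0.2000) ≈ 0.9375
After a quality check='pass': P(supplier A) = 0.75·0.9375 / (0.75·0.9375 + 0.2·0.0625) ≈ 0.9825
After a trace-element assay='match': P(supplier A) = 0.25·0.9825 / (0.25·0.9825 + 0.35·0.0175) ≈ 0.9757

0.9757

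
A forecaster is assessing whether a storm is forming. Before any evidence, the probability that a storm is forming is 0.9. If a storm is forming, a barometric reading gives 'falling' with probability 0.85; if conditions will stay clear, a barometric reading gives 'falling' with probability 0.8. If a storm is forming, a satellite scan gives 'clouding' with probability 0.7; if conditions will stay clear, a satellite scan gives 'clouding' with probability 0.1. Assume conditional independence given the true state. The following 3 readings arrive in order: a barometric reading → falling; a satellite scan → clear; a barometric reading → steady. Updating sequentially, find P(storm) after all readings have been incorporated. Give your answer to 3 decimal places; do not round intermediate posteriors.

After a barometric reading='falling': P(storm) = 0.85·0.9000 / (0.85·0.9000 + 0.8·0.1000) ≈ 0.9053
After a satellite scan='clear': P(storm) = 0.3·0.9053 / (0.3·0.9053 + 0.9·0.0947) ≈ 0.7612
After a barometric reading='steady': P(storm) = 0.15·0.7612 / (0.15·0.7612 + 0.2·0.2388) ≈ 0.7051

0.705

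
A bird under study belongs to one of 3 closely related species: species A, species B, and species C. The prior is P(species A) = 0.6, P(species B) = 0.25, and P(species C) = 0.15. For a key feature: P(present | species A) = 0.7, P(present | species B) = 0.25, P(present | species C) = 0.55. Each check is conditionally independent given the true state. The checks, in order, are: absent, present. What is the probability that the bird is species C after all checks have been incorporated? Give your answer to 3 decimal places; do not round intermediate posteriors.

Each posterior becomes the prior for the next update.
After 'absent': normaliser = 0.3·0.6000 + 0.75·0.2500 + 0.45·0.1500; P(species A) ≈ 0.4138, P(species B) ≈ 0.4310, P(species C) ≈ 0.1552
After 'present': normaliser = 0.7·0.4138 + 0.25·0.4310 + 0.55·0.1552; P(species A) ≈ 0.6000, P(species B) ≈ 0.2232, P(species C) ≈ 0.1768

0.177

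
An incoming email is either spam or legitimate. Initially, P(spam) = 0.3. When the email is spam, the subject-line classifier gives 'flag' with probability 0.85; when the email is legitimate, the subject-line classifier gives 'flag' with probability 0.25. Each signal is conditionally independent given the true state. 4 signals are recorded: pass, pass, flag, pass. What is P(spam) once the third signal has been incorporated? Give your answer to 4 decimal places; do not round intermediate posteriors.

0.0551

After 'pass': P(spam) = 0.15·0.3000 / (0.15·0.3000 + 0.75·0.7000) ≈ 0.0789
After 'pass': P(spam) = 0.15·0.0789 / (0.15·0.0789 + 0.75·0.9211) ≈ 0.0169
After 'flag': P(spam) = 0.85·0.0169 / (0.85·0.0169 + 0.25·0.9831) ≈ 0.0551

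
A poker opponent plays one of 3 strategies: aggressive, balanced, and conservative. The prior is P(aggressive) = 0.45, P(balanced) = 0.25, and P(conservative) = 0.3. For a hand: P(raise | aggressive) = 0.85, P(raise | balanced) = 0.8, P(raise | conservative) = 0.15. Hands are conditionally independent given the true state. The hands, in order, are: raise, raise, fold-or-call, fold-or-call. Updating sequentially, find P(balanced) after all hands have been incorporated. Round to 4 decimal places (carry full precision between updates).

After 'raise': normaliser = 0.85·0.4500 + 0.8·0.2500 + 0.15·0.3000; P(aggressive) ≈ 0.6096, P(balanced) ≈ 0.3187, P(conservative) ≈ 0.0717
After 'raise': normaliser = 0.85·0.6096 + 0.8·0.3187 + 0.15·0.0717; P(aggressive) ≈ 0.6610, P(balanced) ≈ 0.3253, P(conservative) ≈ 0.0137
After 'fold-or-call': normaliser = 0.15·0.6610 + 0.2·0.3253 + 0.85·0.0137; P(aggressive) ≈ 0.5638, P(balanced) ≈ 0.3699, P(conservative) ≈ 0.0663
After 'fold-or-call': normaliser = 0.15·0.5638 + 0.2·0.3699 + 0.85·0.0663; P(aggressive) ≈ 0.3935, P(balanced) ≈ 0.3442, P(conservative) ≈ 0.2623

0.3442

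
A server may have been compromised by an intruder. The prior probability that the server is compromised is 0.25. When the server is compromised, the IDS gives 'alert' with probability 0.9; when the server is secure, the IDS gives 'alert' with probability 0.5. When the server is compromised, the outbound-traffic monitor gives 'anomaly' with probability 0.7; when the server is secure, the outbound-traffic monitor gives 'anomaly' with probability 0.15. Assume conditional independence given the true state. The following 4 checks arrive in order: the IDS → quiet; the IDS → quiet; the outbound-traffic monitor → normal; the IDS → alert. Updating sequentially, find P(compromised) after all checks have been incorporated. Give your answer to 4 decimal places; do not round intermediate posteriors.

After the IDS='quiet': P(compromised) = 0.1·0.2500 / (0.1·0.2500 + 0.5·0.7500) ≈ 0.0625
After the IDS='quiet': P(compromised) = 0.1·0.0625 / (0.1·0.0625 + 0.5·0.9375) ≈ 0.0132
After the outbound-traffic monitor='normal': P(compromised) = 0.3·0.0132 / (0.3·0.0132 + 0.85·0.9868) ≈ 0.0047
After the IDS='alert': P(compromised) = 0.9·0.0047 / (0.9·0.0047 + 0.5·0.9953) ≈ 0.0084

0.0084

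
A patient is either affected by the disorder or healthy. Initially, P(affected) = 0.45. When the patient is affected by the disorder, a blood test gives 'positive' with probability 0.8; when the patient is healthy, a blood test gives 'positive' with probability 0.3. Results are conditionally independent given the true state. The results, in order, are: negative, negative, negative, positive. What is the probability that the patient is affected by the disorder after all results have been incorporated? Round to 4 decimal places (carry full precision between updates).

0.0484

Apply Bayes' rule sequentially, carrying P(affected) forward.
After 'negative': P(affected) = 0.2·0.4500 / (0.2·0.4500 + 0.7·0.5500) ≈ 0.1895
After 'negative': P(affected) = 0.2·0.1895 / (0.2·0.1895 + 0.7·0.8105) ≈ 0.0626
After 'negative': P(affected) = 0.2·0.0626 / (0.2·0.0626 + 0.7·0.9374) ≈ 0.0187
After 'positive': P(affected) = 0.8·0.0187 / (0.8·0.0187 + 0.3·0.9813) ≈ 0.0484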